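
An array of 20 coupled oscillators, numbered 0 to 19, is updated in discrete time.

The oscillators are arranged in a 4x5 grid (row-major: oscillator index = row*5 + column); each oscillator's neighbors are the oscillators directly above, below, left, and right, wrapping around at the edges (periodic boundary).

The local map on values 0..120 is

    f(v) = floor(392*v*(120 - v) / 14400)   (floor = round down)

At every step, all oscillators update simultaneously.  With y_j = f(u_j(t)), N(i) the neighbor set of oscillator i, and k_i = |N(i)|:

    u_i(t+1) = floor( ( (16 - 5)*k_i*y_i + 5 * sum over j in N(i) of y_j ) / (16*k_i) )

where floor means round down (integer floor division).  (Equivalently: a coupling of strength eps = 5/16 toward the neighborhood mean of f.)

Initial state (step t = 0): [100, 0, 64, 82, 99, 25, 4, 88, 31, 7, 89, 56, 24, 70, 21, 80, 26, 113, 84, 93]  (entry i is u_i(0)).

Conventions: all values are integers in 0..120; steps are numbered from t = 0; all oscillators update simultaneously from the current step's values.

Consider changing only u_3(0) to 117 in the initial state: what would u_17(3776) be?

Simulating step by step:
t=0: [100, 0, 64, 117, 99, 25, 4, 88, 31, 7, 89, 56, 24, 70, 21, 80, 26, 113, 84, 93]
t=1: [53, 17, 74, 30, 50, 56, 26, 71, 67, 34, 75, 83, 65, 86, 58, 80, 61, 38, 71, 68]
t=2: [91, 59, 86, 79, 92, 92, 70, 92, 91, 84, 91, 84, 93, 84, 93, 89, 90, 87, 90, 95]
t=3: [73, 91, 80, 83, 71, 73, 90, 72, 73, 78, 71, 80, 71, 78, 70, 73, 76, 76, 74, 66]
t=4: [91, 75, 86, 85, 92, 91, 77, 91, 91, 90, 93, 87, 92, 90, 94, 93, 89, 91, 91, 95]
t=5: [72, 87, 78, 77, 70, 72, 86, 73, 72, 71, 68, 77, 71, 71, 67, 68, 75, 71, 71, 65]
t=6: [92, 81, 88, 90, 94, 92, 82, 91, 93, 94, 95, 90, 93, 94, 95, 95, 90, 93, 93, 96]
t=7: [70, 82, 75, 71, 66, 70, 81, 71, 68, 66, 65, 72, 68, 66, 64, 65, 72, 69, 67, 63]
t=8: [94, 86, 91, 94, 96, 94, 87, 93, 95, 96, 96, 93, 95, 96, 97, 96, 93, 94, 95, 96]
t=9: [66, 76, 70, 65, 62, 66, 75, 68, 64, 62, 62, 68, 64, 62, 60, 62, 68, 66, 64, 62]
t=10: [96, 92, 95, 96, 97, 96, 92, 95, 96, 97, 97, 95, 96, 97, 97, 96, 95, 96, 97, 97]
t=11: [62, 68, 64, 61, 60, 62, 68, 64, 61, 60, 60, 64, 62, 60, 60, 61, 64, 62, 60, 60]
t=12: [97, 96, 96, 97, 97, 97, 96, 96, 97, 97, 97, 97, 97, 97, 98, 97, 96, 97, 97, 97]
t=13: [60, 61, 61, 60, 60, 60, 61, 61, 60, 59, 59, 60, 60, 59, 58, 60, 61, 60, 60, 59]
t=14: [97, 97, 97, 97, 97, 97, 97, 97, 97, 97, 97, 97, 97, 97, 97, 97, 97, 97, 97, 97]
t=15: [60, 60, 60, 60, 60, 60, 60, 60, 60, 60, 60, 60, 60, 60, 60, 60, 60, 60, 60, 60]
t=16: [98, 98, 98, 98, 98, 98, 98, 98, 98, 98, 98, 98, 98, 98, 98, 98, 98, 98, 98, 98]
t=17: [58, 58, 58, 58, 58, 58, 58, 58, 58, 58, 58, 58, 58, 58, 58, 58, 58, 58, 58, 58]
t=18: [97, 97, 97, 97, 97, 97, 97, 97, 97, 97, 97, 97, 97, 97, 97, 97, 97, 97, 97, 97]

Answer: u_17(3776) = 98
Key observation: The state at step 14, [97, 97, 97, 97, 97, 97, 97, 97, 97, 97, 97, 97, 97, 97, 97, 97, 97, 97, 97, 97], reappears at step 18: the system is in a cycle of period 4 from step 14 on.  Therefore the state at step 3776 equals the state at step 14 + ((3776 - 14) mod 4) = 16, which is [98, 98, 98, 98, 98, 98, 98, 98, 98, 98, 98, 98, 98, 98, 98, 98, 98, 98, 98, 98].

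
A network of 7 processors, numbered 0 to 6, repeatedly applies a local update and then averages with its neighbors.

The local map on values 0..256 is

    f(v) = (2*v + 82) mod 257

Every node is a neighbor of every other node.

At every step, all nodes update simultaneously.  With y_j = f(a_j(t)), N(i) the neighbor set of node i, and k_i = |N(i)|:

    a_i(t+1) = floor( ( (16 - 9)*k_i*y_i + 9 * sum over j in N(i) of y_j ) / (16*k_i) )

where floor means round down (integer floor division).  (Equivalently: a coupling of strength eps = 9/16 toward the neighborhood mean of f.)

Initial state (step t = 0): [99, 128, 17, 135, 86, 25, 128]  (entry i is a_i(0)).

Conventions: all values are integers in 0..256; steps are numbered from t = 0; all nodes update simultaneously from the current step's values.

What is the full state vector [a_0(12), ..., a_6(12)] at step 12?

Answer: [47, 49, 49, 49, 47, 49, 49]

Derivation:
t=0: [99, 128, 17, 135, 86, 25, 128]
t=1: [81, 101, 113, 105, 160, 118, 101]
t=2: [139, 64, 72, 67, 105, 76, 64]
t=3: [151, 187, 193, 189, 127, 196, 187]
t=4: [159, 184, 188, 185, 142, 190, 184]
t=5: [165, 182, 185, 183, 153, 186, 182]
t=6: [170, 181, 183, 182, 161, 184, 181]
t=7: [174, 182, 183, 183, 168, 184, 182]
t=8: [180, 185, 186, 186, 176, 187, 185]
t=9: [189, 193, 193, 193, 186, 194, 193]
t=10: [206, 209, 209, 209, 204, 209, 209]
t=11: [239, 241, 241, 241, 238, 241, 241]
t=12: [47, 49, 49, 49, 47, 49, 49]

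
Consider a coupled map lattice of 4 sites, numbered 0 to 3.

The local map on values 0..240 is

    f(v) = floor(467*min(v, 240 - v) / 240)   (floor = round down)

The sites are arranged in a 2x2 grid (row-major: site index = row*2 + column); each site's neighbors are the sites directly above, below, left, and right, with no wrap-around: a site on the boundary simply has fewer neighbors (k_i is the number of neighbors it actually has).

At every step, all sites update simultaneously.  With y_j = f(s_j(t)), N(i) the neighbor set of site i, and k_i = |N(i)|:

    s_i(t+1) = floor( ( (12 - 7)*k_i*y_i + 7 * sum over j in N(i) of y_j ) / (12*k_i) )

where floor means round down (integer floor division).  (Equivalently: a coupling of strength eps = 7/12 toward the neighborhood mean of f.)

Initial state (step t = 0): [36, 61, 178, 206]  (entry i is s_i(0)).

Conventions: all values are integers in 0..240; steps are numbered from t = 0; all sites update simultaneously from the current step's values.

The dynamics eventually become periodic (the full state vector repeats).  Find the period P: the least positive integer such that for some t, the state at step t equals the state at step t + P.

Simulating step by step:
t=0: [36, 61, 178, 206]
t=1: [98, 88, 89, 96]
t=2: [179, 180, 181, 177]
t=3: [116, 118, 117, 117]
t=4: [226, 227, 226, 227]
t=5: [26, 25, 26, 25]
t=6: [49, 48, 49, 48]
t=7: [94, 93, 94, 93]
t=8: [181, 180, 181, 180]
t=9: [114, 115, 114, 115]
t=10: [221, 222, 221, 222]
t=11: [35, 35, 35, 35]
t=12: [68, 68, 68, 68]
t=13: [132, 132, 132, 132]
t=14: [210, 210, 210, 210]
t=15: [58, 58, 58, 58]
t=16: [112, 112, 112, 112]
t=17: [217, 217, 217, 217]
t=18: [44, 44, 44, 44]
t=19: [85, 85, 85, 85]
t=20: [165, 165, 165, 165]
t=21: [145, 145, 145, 145]
t=22: [184, 184, 184, 184]
t=23: [108, 108, 108, 108]
t=24: [210, 210, 210, 210]

Answer: 10
Key observation: The state at step 14, [210, 210, 210, 210], reappears at step 24 — and no state repeats earlier — so the cycle the system enters has period 10.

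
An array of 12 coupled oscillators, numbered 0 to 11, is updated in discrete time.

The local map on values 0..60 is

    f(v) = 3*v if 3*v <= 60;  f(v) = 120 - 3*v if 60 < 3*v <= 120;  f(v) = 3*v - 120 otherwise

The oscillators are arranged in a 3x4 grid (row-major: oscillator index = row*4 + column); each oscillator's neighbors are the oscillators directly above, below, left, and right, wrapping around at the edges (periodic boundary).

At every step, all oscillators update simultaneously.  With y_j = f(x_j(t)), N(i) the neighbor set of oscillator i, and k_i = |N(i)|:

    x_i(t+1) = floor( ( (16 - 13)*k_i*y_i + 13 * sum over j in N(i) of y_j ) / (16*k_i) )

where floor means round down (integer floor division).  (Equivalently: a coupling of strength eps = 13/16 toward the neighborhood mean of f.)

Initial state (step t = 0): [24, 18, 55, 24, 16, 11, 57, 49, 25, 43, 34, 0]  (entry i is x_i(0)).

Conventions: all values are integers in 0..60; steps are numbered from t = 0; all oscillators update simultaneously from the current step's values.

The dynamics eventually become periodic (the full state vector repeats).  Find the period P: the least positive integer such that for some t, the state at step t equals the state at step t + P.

Simulating step by step:
t=0: [24, 18, 55, 24, 16, 11, 57, 49, 25, 43, 34, 0]
t=1: [48, 37, 43, 33, 40, 39, 34, 34, 29, 32, 24, 28]
t=2: [17, 13, 21, 21, 15, 10, 19, 18, 23, 23, 26, 31]
t=3: [48, 45, 50, 49, 46, 44, 47, 47, 44, 42, 46, 46]
t=4: [19, 17, 22, 23, 17, 14, 20, 21, 15, 12, 18, 19]
t=5: [50, 47, 54, 55, 50, 48, 53, 55, 49, 45, 52, 52]
t=6: [30, 26, 36, 39, 31, 25, 37, 38, 27, 24, 33, 37]
t=7: [28, 35, 17, 12, 29, 34, 18, 10, 30, 38, 19, 15]
t=8: [29, 25, 42, 39, 29, 25, 41, 39, 30, 25, 42, 39]
t=9: [28, 34, 12, 9, 28, 34, 12, 9, 28, 34, 12, 9]
t=10: [30, 25, 30, 30, 30, 25, 30, 30, 30, 25, 30, 30]
t=11: [33, 38, 33, 30, 33, 38, 33, 30, 33, 38, 33, 30]
t=12: [19, 12, 19, 26, 19, 12, 19, 26, 19, 12, 19, 26]
t=13: [49, 44, 49, 48, 49, 44, 49, 48, 49, 44, 49, 48]
t=14: [23, 18, 23, 25, 23, 18, 23, 25, 23, 18, 23, 25]
t=15: [50, 52, 50, 47, 50, 52, 50, 47, 50, 52, 50, 47]
t=16: [29, 33, 29, 24, 29, 33, 29, 24, 29, 33, 29, 24]
t=17: [33, 25, 33, 41, 33, 25, 33, 41, 33, 25, 33, 41]
t=18: [22, 35, 22, 10, 22, 35, 22, 10, 22, 35, 22, 10]
t=19: [41, 30, 41, 39, 41, 30, 41, 39, 41, 30, 41, 39]
t=20: [8, 19, 8, 3, 8, 19, 8, 3, 8, 19, 8, 3]
t=21: [27, 43, 27, 15, 27, 43, 27, 15, 27, 43, 27, 15]
t=22: [34, 21, 34, 42, 34, 21, 34, 42, 34, 21, 34, 42]
t=23: [23, 41, 23, 10, 23, 41, 23, 10, 23, 41, 23, 10]
t=24: [36, 22, 36, 38, 36, 22, 36, 38, 36, 22, 36, 38]
t=25: [19, 36, 19, 8, 19, 36, 19, 8, 19, 36, 19, 8]
t=26: [41, 30, 41, 37, 41, 30, 41, 37, 41, 30, 41, 37]
t=27: [9, 19, 9, 6, 9, 19, 9, 6, 9, 19, 9, 6]
t=28: [31, 44, 31, 21, 31, 44, 31, 21, 31, 44, 31, 21]
t=29: [30, 18, 30, 44, 30, 18, 30, 44, 30, 18, 30, 44]
t=30: [31, 44, 31, 19, 31, 44, 31, 19, 31, 44, 31, 19]
t=31: [30, 18, 30, 44, 30, 18, 30, 44, 30, 18, 30, 44]

Answer: 2
Key observation: The state at step 29, [30, 18, 30, 44, 30, 18, 30, 44, 30, 18, 30, 44], reappears at step 31 — and no state repeats earlier — so the cycle the system enters has period 2.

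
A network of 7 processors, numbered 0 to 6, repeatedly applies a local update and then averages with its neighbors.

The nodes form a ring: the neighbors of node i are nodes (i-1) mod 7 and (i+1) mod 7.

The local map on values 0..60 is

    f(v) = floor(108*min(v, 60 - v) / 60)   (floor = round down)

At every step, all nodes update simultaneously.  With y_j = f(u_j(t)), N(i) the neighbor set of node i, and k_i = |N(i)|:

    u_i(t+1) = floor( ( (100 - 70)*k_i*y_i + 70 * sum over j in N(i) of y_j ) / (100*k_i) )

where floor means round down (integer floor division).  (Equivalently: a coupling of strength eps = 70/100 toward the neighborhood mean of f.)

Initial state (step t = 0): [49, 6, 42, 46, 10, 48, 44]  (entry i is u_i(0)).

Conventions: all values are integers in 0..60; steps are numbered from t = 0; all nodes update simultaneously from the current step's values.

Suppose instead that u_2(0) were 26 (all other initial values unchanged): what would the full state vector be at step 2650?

Simulating step by step:
t=0: [49, 6, 26, 46, 10, 48, 44]
t=1: [19, 25, 26, 29, 21, 22, 22]
t=2: [39, 41, 47, 44, 42, 38, 37]
t=3: [37, 31, 28, 27, 33, 37, 38]
t=4: [44, 47, 50, 48, 45, 42, 40]
t=5: [29, 23, 20, 22, 26, 31, 31]
t=6: [48, 43, 38, 40, 45, 49, 52]
t=7: [21, 30, 34, 33, 27, 20, 18]
t=8: [41, 45, 49, 47, 43, 38, 35]
t=9: [35, 26, 23, 24, 30, 37, 39]
t=10: [42, 43, 43, 46, 45, 44, 41]
t=11: [32, 30, 28, 27, 26, 29, 31]
t=12: [52, 51, 50, 48, 48, 49, 51]
t=13: [15, 16, 18, 19, 20, 18, 16]
t=14: [27, 29, 31, 34, 33, 32, 29]
t=15: [50, 50, 49, 48, 48, 50, 49]
t=16: [18, 18, 19, 20, 19, 19, 18]
t=17: [32, 32, 34, 34, 34, 33, 32]
t=18: [50, 48, 47, 46, 46, 48, 49]
t=19: [19, 20, 23, 24, 23, 21, 19]
t=20: [34, 37, 39, 41, 40, 37, 35]
t=21: [43, 41, 37, 35, 37, 40, 43]
t=22: [31, 35, 39, 42, 40, 35, 32]
t=23: [48, 44, 38, 35, 37, 43, 48]
t=24: [23, 29, 37, 41, 38, 30, 24]
t=25: [45, 44, 42, 38, 42, 44, 46]
t=26: [26, 29, 33, 34, 33, 28, 26]
t=27: [48, 48, 48, 47, 48, 47, 47]
t=28: [21, 21, 21, 21, 22, 22, 22]
t=29: [37, 37, 37, 37, 38, 39, 38]
t=30: [40, 41, 41, 40, 39, 38, 39]
t=31: [35, 34, 34, 35, 37, 37, 37]
t=32: [43, 45, 45, 43, 42, 41, 42]
t=33: [29, 28, 28, 29, 32, 32, 32]
t=34: [50, 50, 50, 50, 50, 50, 50]
t=35: [18, 18, 18, 18, 18, 18, 18]
t=36: [32, 32, 32, 32, 32, 32, 32]
t=37: [50, 50, 50, 50, 50, 50, 50]

Answer: [50, 50, 50, 50, 50, 50, 50]
Key observation: The state at step 34, [50, 50, 50, 50, 50, 50, 50], reappears at step 37: the system is in a cycle of period 3 from step 34 on.  Therefore the state at step 2650 equals the state at step 34 + ((2650 - 34) mod 3) = 34, which is [50, 50, 50, 50, 50, 50, 50].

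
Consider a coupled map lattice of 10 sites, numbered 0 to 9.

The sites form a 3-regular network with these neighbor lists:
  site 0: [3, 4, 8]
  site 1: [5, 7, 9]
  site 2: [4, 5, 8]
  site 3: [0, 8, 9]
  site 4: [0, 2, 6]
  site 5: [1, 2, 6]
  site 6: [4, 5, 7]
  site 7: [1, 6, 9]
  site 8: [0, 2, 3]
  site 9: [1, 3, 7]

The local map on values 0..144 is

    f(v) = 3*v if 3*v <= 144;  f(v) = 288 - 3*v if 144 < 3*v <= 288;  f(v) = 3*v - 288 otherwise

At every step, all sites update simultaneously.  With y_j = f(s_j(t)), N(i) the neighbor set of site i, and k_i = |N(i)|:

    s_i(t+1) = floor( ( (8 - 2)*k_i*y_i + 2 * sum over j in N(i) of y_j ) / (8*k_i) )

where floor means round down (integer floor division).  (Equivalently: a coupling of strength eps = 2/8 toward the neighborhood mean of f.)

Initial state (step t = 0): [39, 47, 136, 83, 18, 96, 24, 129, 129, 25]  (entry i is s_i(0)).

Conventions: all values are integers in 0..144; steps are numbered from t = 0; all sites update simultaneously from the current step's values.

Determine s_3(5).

Simulating step by step:
t=0: [39, 47, 136, 83, 18, 96, 24, 129, 129, 25]
t=1: [103, 120, 102, 53, 66, 27, 66, 98, 97, 79]
t=2: [34, 65, 28, 103, 78, 75, 82, 22, 16, 55]
t=3: [86, 90, 76, 38, 59, 65, 46, 71, 53, 107]
t=4: [52, 30, 72, 101, 102, 87, 126, 72, 113, 42]
t=5: [106, 86, 62, 37, 38, 41, 77, 79, 56, 109]

Answer: s_3(5) = 37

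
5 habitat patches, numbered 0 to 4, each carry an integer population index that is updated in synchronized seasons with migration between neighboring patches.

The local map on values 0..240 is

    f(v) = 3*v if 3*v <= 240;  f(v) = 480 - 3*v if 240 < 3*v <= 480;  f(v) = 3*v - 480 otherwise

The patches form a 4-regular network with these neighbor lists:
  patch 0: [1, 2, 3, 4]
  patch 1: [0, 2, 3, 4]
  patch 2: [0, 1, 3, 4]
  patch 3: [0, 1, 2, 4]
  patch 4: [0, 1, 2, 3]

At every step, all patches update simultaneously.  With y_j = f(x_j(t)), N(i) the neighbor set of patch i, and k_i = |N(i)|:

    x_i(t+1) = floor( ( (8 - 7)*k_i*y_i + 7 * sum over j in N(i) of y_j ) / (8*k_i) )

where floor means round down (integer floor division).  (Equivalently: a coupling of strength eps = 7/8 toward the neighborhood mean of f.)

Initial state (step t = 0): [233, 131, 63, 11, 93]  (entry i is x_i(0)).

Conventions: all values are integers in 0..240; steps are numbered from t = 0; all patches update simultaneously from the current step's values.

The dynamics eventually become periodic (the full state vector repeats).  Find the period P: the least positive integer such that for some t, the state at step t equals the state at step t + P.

Simulating step by step:
t=0: [233, 131, 63, 11, 93]
t=1: [138, 151, 141, 156, 140]
t=2: [42, 46, 43, 47, 42]
t=3: [132, 131, 132, 131, 132]
t=4: [85, 85, 85, 85, 85]
t=5: [225, 225, 225, 225, 225]
t=6: [195, 195, 195, 195, 195]
t=7: [105, 105, 105, 105, 105]
t=8: [165, 165, 165, 165, 165]
t=9: [15, 15, 15, 15, 15]
t=10: [45, 45, 45, 45, 45]
t=11: [135, 135, 135, 135, 135]
t=12: [75, 75, 75, 75, 75]
t=13: [225, 225, 225, 225, 225]

Answer: 8
Key observation: The state at step 5, [225, 225, 225, 225, 225], reappears at step 13 — and no state repeats earlier — so the cycle the system enters has period 8.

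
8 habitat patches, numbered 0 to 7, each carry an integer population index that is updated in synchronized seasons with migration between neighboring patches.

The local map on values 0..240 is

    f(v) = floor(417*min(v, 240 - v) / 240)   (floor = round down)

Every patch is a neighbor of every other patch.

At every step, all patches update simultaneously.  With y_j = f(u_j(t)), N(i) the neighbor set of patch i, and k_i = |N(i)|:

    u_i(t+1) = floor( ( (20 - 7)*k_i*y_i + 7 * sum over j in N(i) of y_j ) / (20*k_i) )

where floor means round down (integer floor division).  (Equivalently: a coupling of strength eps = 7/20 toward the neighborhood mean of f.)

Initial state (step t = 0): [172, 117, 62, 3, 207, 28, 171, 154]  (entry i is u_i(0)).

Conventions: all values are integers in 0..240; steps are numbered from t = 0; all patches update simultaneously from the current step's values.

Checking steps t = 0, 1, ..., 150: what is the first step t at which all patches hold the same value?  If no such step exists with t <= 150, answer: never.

Simulating step by step:
t=0: [172, 117, 62, 3, 207, 28, 171, 154]  (not all equal)
t=1: [111, 162, 104, 43, 74, 69, 111, 129]  (not all equal)
t=2: [175, 141, 168, 105, 137, 132, 175, 175]  (not all equal)
t=3: [126, 162, 134, 168, 165, 171, 126, 126]  (not all equal)
t=4: [183, 145, 174, 139, 142, 135, 183, 183]  (not all equal)
t=5: [114, 154, 123, 160, 157, 164, 114, 114]  (not all equal)
t=6: [186, 157, 189, 151, 154, 147, 186, 186]  (not all equal)
t=7: [104, 135, 101, 141, 138, 145, 104, 104]  (not all equal)
t=8: [178, 179, 175, 173, 176, 169, 178, 178]  (not all equal)
t=9: [108, 107, 111, 114, 111, 118, 108, 108]  (not all equal)
t=10: [188, 187, 191, 195, 191, 199, 188, 188]  (not all equal)
t=11: [88, 89, 85, 80, 85, 76, 88, 88]  (not all equal)
t=12: [149, 151, 146, 142, 146, 137, 149, 149]  (not all equal)
t=13: [159, 157, 162, 167, 162, 171, 159, 159]  (not all equal)
t=14: [137, 140, 134, 129, 134, 125, 137, 137]  (not all equal)
t=15: [180, 177, 183, 188, 183, 192, 180, 180]  (not all equal)
t=16: [102, 105, 99, 93, 99, 89, 102, 102]  (not all equal)
t=17: [174, 177, 171, 165, 171, 161, 174, 174]  (not all equal)
t=18: [116, 113, 119, 125, 119, 130, 116, 116]  (not all equal)
t=19: [200, 197, 203, 199, 203, 194, 200, 200]  (not all equal)
t=20: [69, 72, 66, 70, 66, 75, 69, 69]  (not all equal)
t=21: [119, 123, 116, 120, 116, 126, 119, 119]  (not all equal)
t=22: [205, 203, 202, 206, 202, 200, 205, 205]  (not all equal)
t=23: [61, 63, 64, 60, 64, 66, 61, 61]  (not all equal)
t=24: [106, 108, 109, 105, 109, 111, 106, 106]  (not all equal)
t=25: [184, 186, 187, 183, 187, 189, 184, 184]  (not all equal)
t=26: [95, 93, 92, 97, 92, 90, 95, 95]  (not all equal)
t=27: [163, 161, 160, 165, 160, 158, 163, 163]  (not all equal)
t=28: [134, 136, 137, 132, 137, 139, 134, 134]  (not all equal)
t=29: [182, 180, 179, 184, 179, 177, 182, 182]  (not all equal)
t=30: [101, 103, 104, 99, 104, 106, 101, 101]  (not all equal)
t=31: [175, 177, 178, 174, 178, 181, 175, 175]  (not all equal)
t=32: [110, 109, 107, 112, 107, 104, 110, 110]  (not all equal)
t=33: [189, 188, 186, 191, 186, 183, 189, 189]  (not all equal)
t=34: [89, 90, 92, 87, 92, 95, 89, 89]  (not all equal)
t=35: [155, 156, 158, 153, 158, 161, 155, 155]  (not all equal)
t=36: [146, 144, 143, 148, 143, 140, 146, 146]  (not all equal)
t=37: [163, 165, 166, 161, 166, 169, 163, 163]  (not all equal)
t=38: [132, 130, 129, 134, 129, 126, 132, 132]  (not all equal)
t=39: [188, 190, 191, 186, 191, 194, 188, 188]  (not all equal)
t=40: [88, 86, 85, 90, 85, 82, 88, 88]  (not all equal)
t=41: [151, 149, 148, 153, 148, 145, 151, 151]  (not all equal)
t=42: [155, 157, 158, 153, 158, 161, 155, 155]  (not all equal)
t=43: [146, 144, 143, 148, 143, 140, 146, 146]  (not all equal)

Answer: never
Key observation: The state at step 36 reappears at step 43 — the system is in a cycle of period 7 from step 36 on.  No step 0..43 is synchronized, and the cycle repeats forever, so no step up to 150 (or ever) has all patches equal.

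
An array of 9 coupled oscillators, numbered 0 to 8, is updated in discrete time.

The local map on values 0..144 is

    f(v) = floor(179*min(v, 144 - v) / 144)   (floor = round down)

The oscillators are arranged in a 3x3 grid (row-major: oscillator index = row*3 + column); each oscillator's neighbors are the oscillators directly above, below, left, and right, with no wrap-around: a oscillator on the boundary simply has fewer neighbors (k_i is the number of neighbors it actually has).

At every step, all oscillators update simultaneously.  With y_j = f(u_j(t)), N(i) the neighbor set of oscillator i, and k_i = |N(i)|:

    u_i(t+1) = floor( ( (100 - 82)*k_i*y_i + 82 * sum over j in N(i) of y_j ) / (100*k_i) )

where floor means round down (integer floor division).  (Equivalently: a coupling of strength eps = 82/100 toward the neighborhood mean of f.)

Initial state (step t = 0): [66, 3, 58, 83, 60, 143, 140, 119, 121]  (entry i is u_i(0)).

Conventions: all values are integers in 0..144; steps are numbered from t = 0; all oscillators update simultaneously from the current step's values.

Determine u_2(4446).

Answer: u_2(4446) = 70
Key observation: The state at step 13, [87, 87, 87, 87, 87, 87, 87, 87, 87], reappears at step 15: the system is in a cycle of period 2 from step 13 on.  Therefore the state at step 4446 equals the state at step 13 + ((4446 - 13) mod 2) = 14, which is [70, 70, 70, 70, 70, 70, 70, 70, 70].

Derivation:
t=0: [66, 3, 58, 83, 60, 143, 140, 119, 121]
t=1: [46, 62, 14, 57, 35, 47, 44, 34, 18]
t=2: [70, 45, 58, 54, 58, 32, 55, 40, 44]
t=3: [65, 73, 51, 74, 56, 61, 59, 61, 45]
t=4: [86, 73, 78, 76, 79, 64, 79, 67, 71]
t=5: [83, 79, 83, 78, 82, 82, 82, 82, 82]
t=6: [79, 76, 77, 77, 78, 76, 79, 77, 77]
t=7: [82, 82, 83, 81, 83, 82, 82, 81, 83]
t=8: [77, 75, 76, 76, 77, 75, 77, 76, 77]
t=9: [84, 83, 84, 83, 84, 83, 83, 83, 84]
t=10: [74, 74, 74, 74, 74, 74, 75, 74, 74]
t=11: [87, 87, 87, 86, 87, 87, 86, 86, 87]
t=12: [70, 70, 70, 70, 70, 70, 72, 70, 70]
t=13: [87, 87, 87, 87, 87, 87, 87, 87, 87]
t=14: [70, 70, 70, 70, 70, 70, 70, 70, 70]
t=15: [87, 87, 87, 87, 87, 87, 87, 87, 87]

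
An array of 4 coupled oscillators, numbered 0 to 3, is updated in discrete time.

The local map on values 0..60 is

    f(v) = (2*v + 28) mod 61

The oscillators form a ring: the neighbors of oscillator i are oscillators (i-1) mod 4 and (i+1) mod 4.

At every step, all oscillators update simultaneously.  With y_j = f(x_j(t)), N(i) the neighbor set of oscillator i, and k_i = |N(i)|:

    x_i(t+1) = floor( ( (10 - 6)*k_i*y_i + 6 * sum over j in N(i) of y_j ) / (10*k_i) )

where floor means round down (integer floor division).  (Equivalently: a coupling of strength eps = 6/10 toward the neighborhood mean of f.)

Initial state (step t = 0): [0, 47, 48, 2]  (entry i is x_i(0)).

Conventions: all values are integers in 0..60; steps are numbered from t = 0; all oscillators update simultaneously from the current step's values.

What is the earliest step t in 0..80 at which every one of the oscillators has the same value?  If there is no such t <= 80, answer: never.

Answer: 29
Key observation: Synchronization is absorbing here: once all oscillators are equal they stay equal, and step 29 is the first all-equal step.

Derivation:
t=0: [0, 47, 48, 2]  (not all equal)
t=1: [20, 9, 10, 21]  (not all equal)
t=2: [19, 34, 35, 20]  (not all equal)
t=3: [14, 26, 27, 15]  (not all equal)
t=4: [45, 30, 31, 46]  (not all equal)
t=5: [48, 36, 37, 49]  (not all equal)
t=6: [13, 28, 29, 14]  (not all equal)
t=7: [45, 32, 33, 46]  (not all equal)
t=8: [49, 39, 40, 50]  (not all equal)
t=9: [16, 33, 34, 17]  (not all equal)
t=10: [34, 41, 24, 28]  (not all equal)
t=11: [35, 34, 27, 24]  (not all equal)
t=12: [29, 31, 23, 23]  (not all equal)
t=13: [22, 23, 17, 16]  (not all equal)
t=14: [26, 8, 22, 27]  (not all equal)
t=15: [27, 26, 23, 17]  (not all equal)
t=16: [14, 17, 11, 10]  (not all equal)
t=17: [37, 32, 34, 51]  (not all equal)
t=18: [28, 35, 25, 26]  (not all equal)
t=19: [26, 26, 23, 19]  (not all equal)
t=20: [14, 17, 12, 11]  (not all equal)
t=21: [37, 32, 36, 52]  (not all equal)
t=22: [28, 36, 27, 28]  (not all equal)
t=23: [27, 28, 27, 22]  (not all equal)
t=24: [18, 21, 18, 17]  (not all equal)
t=25: [4, 5, 4, 2]  (not all equal)
t=26: [35, 36, 35, 34]  (not all equal)
t=27: [37, 37, 37, 36]  (not all equal)
t=28: [40, 41, 40, 40]  (not all equal)
t=29: [47, 47, 47, 47]  (all equal)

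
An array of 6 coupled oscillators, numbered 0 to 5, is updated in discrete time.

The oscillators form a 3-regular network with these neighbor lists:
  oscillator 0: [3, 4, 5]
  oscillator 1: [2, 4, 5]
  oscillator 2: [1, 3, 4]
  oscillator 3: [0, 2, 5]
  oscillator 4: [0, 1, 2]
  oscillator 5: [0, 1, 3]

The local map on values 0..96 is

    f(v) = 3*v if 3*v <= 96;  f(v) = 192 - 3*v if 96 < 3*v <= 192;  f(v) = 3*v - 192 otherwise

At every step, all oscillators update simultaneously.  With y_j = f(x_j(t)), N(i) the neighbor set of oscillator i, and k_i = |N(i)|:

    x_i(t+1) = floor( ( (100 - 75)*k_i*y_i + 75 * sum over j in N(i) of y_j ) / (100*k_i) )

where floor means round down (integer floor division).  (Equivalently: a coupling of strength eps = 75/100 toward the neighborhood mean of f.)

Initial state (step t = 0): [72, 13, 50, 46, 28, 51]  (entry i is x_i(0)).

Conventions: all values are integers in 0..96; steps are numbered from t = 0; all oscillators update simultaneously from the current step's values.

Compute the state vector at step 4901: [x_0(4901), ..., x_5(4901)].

Simulating step by step:
t=0: [72, 13, 50, 46, 28, 51]
t=1: [50, 51, 54, 39, 47, 39]
t=2: [60, 48, 48, 55, 40, 57]
t=3: [33, 47, 48, 27, 45, 27]
t=4: [78, 59, 59, 75, 62, 76]
t=5: [29, 18, 17, 31, 19, 31]
t=6: [82, 63, 63, 81, 62, 81]
t=7: [40, 15, 15, 39, 16, 39]
t=8: [67, 53, 53, 66, 52, 66]
t=9: [14, 27, 27, 13, 27, 13]
t=10: [50, 70, 70, 50, 71, 50]
t=11: [36, 24, 24, 36, 24, 36]
t=12: [81, 75, 75, 81, 75, 81]
t=13: [46, 37, 37, 46, 37, 46]
t=14: [60, 74, 74, 60, 74, 60]
t=15: [16, 25, 25, 16, 25, 16]
t=16: [54, 68, 68, 54, 68, 54]
t=17: [25, 16, 16, 25, 16, 25]
t=18: [68, 54, 54, 68, 54, 68]
t=19: [16, 25, 25, 16, 25, 16]

Answer: [25, 16, 16, 25, 16, 25]
Key observation: The state at step 15, [16, 25, 25, 16, 25, 16], reappears at step 19: the system is in a cycle of period 4 from step 15 on.  Therefore the state at step 4901 equals the state at step 15 + ((4901 - 15) mod 4) = 17, which is [25, 16, 16, 25, 16, 25].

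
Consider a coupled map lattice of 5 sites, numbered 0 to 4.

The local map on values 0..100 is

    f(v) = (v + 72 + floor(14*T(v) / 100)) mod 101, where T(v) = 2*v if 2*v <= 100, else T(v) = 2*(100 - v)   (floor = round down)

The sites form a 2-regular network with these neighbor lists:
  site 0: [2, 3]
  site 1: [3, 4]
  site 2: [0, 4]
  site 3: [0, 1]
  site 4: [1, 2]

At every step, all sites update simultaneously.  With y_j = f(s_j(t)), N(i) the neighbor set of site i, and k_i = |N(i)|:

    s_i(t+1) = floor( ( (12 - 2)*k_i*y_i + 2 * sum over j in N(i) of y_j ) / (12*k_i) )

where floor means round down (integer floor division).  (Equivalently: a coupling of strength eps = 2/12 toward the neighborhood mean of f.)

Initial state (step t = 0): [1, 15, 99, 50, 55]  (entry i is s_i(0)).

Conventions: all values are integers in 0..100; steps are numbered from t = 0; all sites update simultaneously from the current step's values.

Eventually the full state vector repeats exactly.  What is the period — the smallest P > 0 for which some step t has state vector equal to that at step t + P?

Simulating step by step:
t=0: [1, 15, 99, 50, 55]
t=1: [69, 81, 67, 42, 45]
t=2: [45, 51, 45, 28, 32]
t=3: [26, 30, 26, 10, 14]
t=4: [10, 21, 11, 71, 75]
t=5: [81, 90, 83, 56, 59]
t=6: [55, 59, 56, 42, 44]
t=7: [36, 38, 37, 26, 29]
t=8: [16, 16, 17, 6, 9]
t=9: [91, 90, 92, 81, 84]
t=10: [63, 62, 64, 58, 59]
t=11: [43, 42, 44, 40, 41]
t=12: [25, 23, 26, 22, 23]
t=13: [11, 8, 3, 83, 0]
t=14: [82, 79, 75, 62, 73]
t=15: [56, 53, 53, 45, 51]
t=16: [37, 36, 37, 29, 35]
t=17: [17, 16, 17, 9, 15]
t=18: [92, 91, 92, 84, 91]
t=19: [64, 63, 64, 59, 64]
t=20: [44, 43, 45, 41, 44]
t=21: [26, 25, 27, 23, 27]
t=22: [3, 2, 4, 0, 4]
t=23: [74, 74, 76, 72, 76]
t=24: [51, 51, 52, 50, 52]
t=25: [35, 35, 35, 35, 35]
t=26: [15, 15, 15, 15, 15]
t=27: [91, 91, 91, 91, 91]
t=28: [64, 64, 64, 64, 64]
t=29: [45, 45, 45, 45, 45]
t=30: [28, 28, 28, 28, 28]
t=31: [6, 6, 6, 6, 6]
t=32: [79, 79, 79, 79, 79]
t=33: [55, 55, 55, 55, 55]
t=34: [38, 38, 38, 38, 38]
t=35: [19, 19, 19, 19, 19]
t=36: [96, 96, 96, 96, 96]
t=37: [68, 68, 68, 68, 68]
t=38: [47, 47, 47, 47, 47]
t=39: [31, 31, 31, 31, 31]
t=40: [10, 10, 10, 10, 10]
t=41: [84, 84, 84, 84, 84]
t=42: [59, 59, 59, 59, 59]
t=43: [41, 41, 41, 41, 41]
t=44: [23, 23, 23, 23, 23]
t=45: [0, 0, 0, 0, 0]
t=46: [72, 72, 72, 72, 72]
t=47: [50, 50, 50, 50, 50]
t=48: [35, 35, 35, 35, 35]

Answer: 23
Key observation: The state at step 25, [35, 35, 35, 35, 35], reappears at step 48 — and no state repeats earlier — so the cycle the system enters has period 23.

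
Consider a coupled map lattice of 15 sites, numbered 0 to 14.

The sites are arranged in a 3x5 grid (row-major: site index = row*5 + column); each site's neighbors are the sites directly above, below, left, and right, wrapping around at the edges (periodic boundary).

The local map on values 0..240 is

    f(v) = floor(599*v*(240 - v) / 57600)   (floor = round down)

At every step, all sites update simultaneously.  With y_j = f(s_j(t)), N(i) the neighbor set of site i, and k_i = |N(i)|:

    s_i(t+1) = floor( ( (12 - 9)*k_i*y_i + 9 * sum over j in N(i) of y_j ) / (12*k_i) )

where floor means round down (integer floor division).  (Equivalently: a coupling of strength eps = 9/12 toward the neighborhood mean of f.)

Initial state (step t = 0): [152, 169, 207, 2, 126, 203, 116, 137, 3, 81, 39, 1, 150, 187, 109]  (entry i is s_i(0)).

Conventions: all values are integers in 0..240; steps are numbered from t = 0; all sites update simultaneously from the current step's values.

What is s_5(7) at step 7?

Simulating step by step:
t=0: [152, 169, 207, 2, 126, 203, 116, 137, 3, 81, 39, 1, 150, 187, 109]
t=1: [115, 98, 95, 62, 116, 113, 102, 105, 74, 104, 89, 93, 95, 81, 124]
t=2: [146, 144, 138, 132, 142, 146, 145, 141, 133, 144, 145, 142, 141, 133, 143]
t=3: [142, 143, 145, 146, 144, 142, 143, 145, 146, 143, 143, 143, 145, 146, 144]
t=4: [143, 143, 143, 142, 143, 144, 143, 143, 142, 143, 143, 143, 143, 142, 143]
t=5: [143, 144, 144, 144, 144, 143, 143, 144, 144, 143, 143, 144, 144, 144, 144]
t=6: [143, 143, 143, 143, 143, 144, 143, 143, 143, 143, 143, 143, 143, 143, 143]
t=7: [143, 144, 144, 144, 144, 143, 143, 144, 144, 143, 143, 144, 144, 144, 144]

Answer: s_5(7) = 143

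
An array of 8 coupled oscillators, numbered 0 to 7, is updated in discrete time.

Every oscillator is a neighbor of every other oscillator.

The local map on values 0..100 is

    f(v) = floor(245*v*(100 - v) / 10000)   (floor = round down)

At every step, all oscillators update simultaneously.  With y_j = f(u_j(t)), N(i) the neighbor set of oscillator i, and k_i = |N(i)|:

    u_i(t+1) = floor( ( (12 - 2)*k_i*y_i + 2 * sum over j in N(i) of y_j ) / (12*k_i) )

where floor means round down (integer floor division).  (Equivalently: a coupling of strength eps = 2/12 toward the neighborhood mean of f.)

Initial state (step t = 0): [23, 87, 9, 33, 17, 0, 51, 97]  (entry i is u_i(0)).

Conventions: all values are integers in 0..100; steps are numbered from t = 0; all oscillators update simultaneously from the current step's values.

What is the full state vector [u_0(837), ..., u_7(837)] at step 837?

Simulating step by step:
t=0: [23, 87, 9, 33, 17, 0, 51, 97]
t=1: [40, 27, 22, 49, 33, 5, 55, 11]
t=2: [55, 47, 42, 57, 52, 17, 57, 27]
t=3: [59, 59, 58, 59, 59, 38, 59, 49]
t=4: [59, 59, 59, 59, 59, 57, 59, 60]
t=5: [59, 59, 59, 59, 59, 59, 59, 58]
t=6: [59, 59, 59, 59, 59, 59, 59, 59]
t=7: [59, 59, 59, 59, 59, 59, 59, 59]

Answer: [59, 59, 59, 59, 59, 59, 59, 59]
Key observation: The state at step 6, [59, 59, 59, 59, 59, 59, 59, 59], reappears at step 7: the system is in a cycle of period 1 from step 6 on.  Therefore the state at step 837 equals the state at step 6 + ((837 - 6) mod 1) = 6, which is [59, 59, 59, 59, 59, 59, 59, 59].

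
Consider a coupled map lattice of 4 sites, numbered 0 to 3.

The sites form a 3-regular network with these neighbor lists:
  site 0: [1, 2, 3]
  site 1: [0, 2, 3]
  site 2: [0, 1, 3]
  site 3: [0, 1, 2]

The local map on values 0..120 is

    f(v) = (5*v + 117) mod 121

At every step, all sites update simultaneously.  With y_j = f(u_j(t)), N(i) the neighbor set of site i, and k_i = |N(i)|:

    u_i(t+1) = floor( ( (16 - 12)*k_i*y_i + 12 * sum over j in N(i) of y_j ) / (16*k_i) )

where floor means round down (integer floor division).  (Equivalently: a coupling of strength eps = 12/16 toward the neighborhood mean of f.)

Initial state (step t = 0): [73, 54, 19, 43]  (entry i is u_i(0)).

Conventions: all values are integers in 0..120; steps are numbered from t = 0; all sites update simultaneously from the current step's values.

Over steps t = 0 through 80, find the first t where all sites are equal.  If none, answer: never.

Simulating step by step:
t=0: [73, 54, 19, 43]  (not all equal)
t=1: [81, 81, 81, 81]  (all equal)

Answer: 1
Key observation: Synchronization is absorbing here: once all sites are equal they stay equal, and step 1 is the first all-equal step.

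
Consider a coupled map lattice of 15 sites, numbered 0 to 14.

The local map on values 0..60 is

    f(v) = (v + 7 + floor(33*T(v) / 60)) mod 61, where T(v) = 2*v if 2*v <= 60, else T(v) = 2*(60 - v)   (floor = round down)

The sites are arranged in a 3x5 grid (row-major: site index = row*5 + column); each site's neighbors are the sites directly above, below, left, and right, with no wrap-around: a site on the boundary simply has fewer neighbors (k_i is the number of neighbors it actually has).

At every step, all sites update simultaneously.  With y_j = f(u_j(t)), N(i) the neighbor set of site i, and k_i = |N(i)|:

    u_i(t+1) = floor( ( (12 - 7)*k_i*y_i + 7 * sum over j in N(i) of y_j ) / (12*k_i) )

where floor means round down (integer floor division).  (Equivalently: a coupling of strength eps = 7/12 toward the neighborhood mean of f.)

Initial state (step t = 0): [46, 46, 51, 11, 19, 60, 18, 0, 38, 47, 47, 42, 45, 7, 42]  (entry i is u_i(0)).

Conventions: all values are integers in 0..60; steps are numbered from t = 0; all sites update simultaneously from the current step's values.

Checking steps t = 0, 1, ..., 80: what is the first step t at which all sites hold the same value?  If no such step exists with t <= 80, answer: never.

Answer: 9
Key observation: Synchronization is absorbing here: once all sites are equal they stay equal, and step 9 is the first all-equal step.

Derivation:
t=0: [46, 46, 51, 11, 19, 60, 18, 0, 38, 47, 47, 42, 45, 7, 42]  (not all equal)
t=1: [6, 14, 11, 24, 29, 13, 22, 12, 12, 14, 6, 14, 9, 13, 11]  (not all equal)
t=2: [28, 34, 36, 36, 29, 31, 42, 33, 36, 28, 28, 33, 30, 31, 32]  (not all equal)
t=3: [6, 7, 8, 7, 6, 6, 7, 8, 7, 5, 6, 7, 8, 8, 6]  (not all equal)
t=4: [19, 21, 22, 21, 19, 19, 21, 22, 21, 18, 19, 21, 22, 21, 19]  (not all equal)
t=5: [47, 50, 52, 50, 46, 46, 50, 52, 50, 46, 47, 50, 52, 50, 46]  (not all equal)
t=6: [7, 6, 6, 6, 7, 7, 6, 6, 6, 7, 7, 6, 6, 6, 7]  (not all equal)
t=7: [20, 19, 19, 19, 20, 20, 19, 19, 19, 20, 20, 19, 19, 19, 20]  (not all equal)
t=8: [48, 46, 46, 46, 48, 48, 46, 46, 46, 48, 48, 46, 46, 46, 48]  (not all equal)
t=9: [7, 7, 7, 7, 7, 7, 7, 7, 7, 7, 7, 7, 7, 7, 7]  (all equal)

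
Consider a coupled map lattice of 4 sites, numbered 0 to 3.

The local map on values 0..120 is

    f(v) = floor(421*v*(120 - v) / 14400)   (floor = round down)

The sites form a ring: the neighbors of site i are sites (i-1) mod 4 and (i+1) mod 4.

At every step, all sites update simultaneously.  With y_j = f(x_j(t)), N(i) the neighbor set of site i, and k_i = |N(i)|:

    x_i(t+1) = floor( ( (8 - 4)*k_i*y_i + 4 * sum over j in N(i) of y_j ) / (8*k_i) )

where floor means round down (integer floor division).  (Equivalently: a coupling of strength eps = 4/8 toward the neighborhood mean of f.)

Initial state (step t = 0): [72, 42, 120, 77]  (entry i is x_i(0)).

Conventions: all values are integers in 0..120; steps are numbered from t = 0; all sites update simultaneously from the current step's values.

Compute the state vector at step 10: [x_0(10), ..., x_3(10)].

Simulating step by step:
t=0: [72, 42, 120, 77]
t=1: [98, 72, 47, 73]
t=2: [81, 91, 100, 90]
t=3: [84, 76, 67, 76]
t=4: [92, 96, 100, 96]
t=5: [71, 66, 62, 66]
t=6: [102, 103, 104, 103]
t=7: [52, 50, 49, 50]
t=8: [102, 102, 101, 102]
t=9: [53, 53, 54, 53]
t=10: [103, 103, 103, 103]

Answer: [103, 103, 103, 103]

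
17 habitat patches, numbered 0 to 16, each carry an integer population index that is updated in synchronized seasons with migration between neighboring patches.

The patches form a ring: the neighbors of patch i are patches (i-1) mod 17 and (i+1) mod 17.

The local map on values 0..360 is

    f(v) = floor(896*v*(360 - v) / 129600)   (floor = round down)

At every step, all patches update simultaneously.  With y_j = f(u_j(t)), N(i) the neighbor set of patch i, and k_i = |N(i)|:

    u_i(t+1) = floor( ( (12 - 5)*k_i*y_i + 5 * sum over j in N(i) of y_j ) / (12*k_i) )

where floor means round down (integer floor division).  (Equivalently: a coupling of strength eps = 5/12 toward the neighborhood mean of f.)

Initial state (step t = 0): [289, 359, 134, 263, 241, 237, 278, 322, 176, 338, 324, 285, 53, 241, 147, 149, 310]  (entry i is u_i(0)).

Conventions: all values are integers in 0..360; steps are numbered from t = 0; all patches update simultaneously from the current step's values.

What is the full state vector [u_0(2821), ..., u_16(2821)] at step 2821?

Answer: [215, 215, 215, 215, 215, 215, 215, 215, 215, 215, 215, 215, 215, 215, 215, 215, 215]
Key observation: The state at step 6, [215, 215, 215, 215, 215, 215, 215, 215, 215, 215, 215, 215, 215, 215, 215, 215, 215], reappears at step 7: the system is in a cycle of period 1 from step 6 on.  Therefore the state at step 2821 equals the state at step 6 + ((2821 - 6) mod 1) = 6, which is [215, 215, 215, 215, 215, 215, 215, 215, 215, 215, 215, 215, 215, 215, 215, 215, 215].

Derivation:
t=0: [289, 359, 134, 263, 241, 237, 278, 322, 176, 338, 324, 285, 53, 241, 147, 149, 310]
t=1: [104, 74, 159, 187, 194, 191, 150, 128, 158, 92, 87, 125, 137, 183, 212, 193, 137]
t=2: [181, 169, 205, 222, 222, 221, 215, 210, 206, 179, 173, 196, 211, 219, 218, 218, 207]
t=3: [221, 222, 218, 212, 211, 212, 214, 217, 219, 222, 222, 221, 217, 214, 213, 214, 218]
t=4: [212, 211, 213, 215, 216, 216, 215, 214, 212, 211, 211, 212, 214, 215, 216, 215, 214]
t=5: [216, 216, 216, 215, 215, 215, 215, 215, 216, 216, 216, 216, 215, 215, 215, 215, 215]
t=6: [215, 215, 215, 215, 215, 215, 215, 215, 215, 215, 215, 215, 215, 215, 215, 215, 215]
t=7: [215, 215, 215, 215, 215, 215, 215, 215, 215, 215, 215, 215, 215, 215, 215, 215, 215]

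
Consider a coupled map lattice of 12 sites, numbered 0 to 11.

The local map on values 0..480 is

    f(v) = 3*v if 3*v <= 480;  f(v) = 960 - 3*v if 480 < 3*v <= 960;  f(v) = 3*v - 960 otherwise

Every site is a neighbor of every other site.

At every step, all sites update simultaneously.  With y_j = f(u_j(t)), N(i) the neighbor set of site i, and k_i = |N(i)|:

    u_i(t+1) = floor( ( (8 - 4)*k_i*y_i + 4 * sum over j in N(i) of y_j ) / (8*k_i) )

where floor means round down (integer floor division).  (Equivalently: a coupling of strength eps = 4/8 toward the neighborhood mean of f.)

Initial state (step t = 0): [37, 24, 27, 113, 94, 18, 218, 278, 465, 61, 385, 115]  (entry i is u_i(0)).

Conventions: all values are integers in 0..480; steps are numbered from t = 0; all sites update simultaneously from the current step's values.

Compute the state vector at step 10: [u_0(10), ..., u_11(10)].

Simulating step by step:
t=0: [37, 24, 27, 113, 94, 18, 218, 278, 465, 61, 385, 115]
t=1: [165, 147, 151, 269, 243, 139, 254, 172, 312, 198, 203, 271]
t=2: [379, 368, 373, 237, 272, 357, 257, 369, 178, 334, 327, 234]
t=3: [174, 159, 166, 207, 159, 144, 179, 160, 287, 113, 103, 211]
t=4: [408, 426, 419, 363, 426, 405, 401, 427, 254, 363, 349, 357]
t=5: [241, 265, 256, 180, 265, 237, 231, 267, 211, 180, 160, 171]
t=6: [268, 235, 247, 351, 235, 273, 281, 232, 309, 351, 378, 363]
t=7: [158, 203, 187, 129, 203, 151, 140, 207, 102, 129, 166, 146]
t=8: [432, 376, 398, 392, 376, 422, 407, 370, 355, 392, 426, 415]
t=9: [278, 201, 231, 223, 201, 264, 244, 193, 173, 223, 270, 255]
t=10: [205, 310, 269, 280, 310, 224, 251, 321, 348, 280, 216, 236]

Answer: [205, 310, 269, 280, 310, 224, 251, 321, 348, 280, 216, 236]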